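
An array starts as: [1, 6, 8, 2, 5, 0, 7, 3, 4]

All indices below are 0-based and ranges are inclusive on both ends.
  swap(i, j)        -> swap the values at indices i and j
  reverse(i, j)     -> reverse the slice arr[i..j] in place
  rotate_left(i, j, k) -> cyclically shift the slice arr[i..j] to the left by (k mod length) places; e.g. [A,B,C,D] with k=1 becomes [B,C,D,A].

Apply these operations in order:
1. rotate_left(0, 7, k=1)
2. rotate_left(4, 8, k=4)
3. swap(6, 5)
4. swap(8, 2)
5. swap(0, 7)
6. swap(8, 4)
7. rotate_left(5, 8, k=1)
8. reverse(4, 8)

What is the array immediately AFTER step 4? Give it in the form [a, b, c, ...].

Answer: [6, 8, 1, 5, 4, 7, 0, 3, 2]

Derivation:
After 1 (rotate_left(0, 7, k=1)): [6, 8, 2, 5, 0, 7, 3, 1, 4]
After 2 (rotate_left(4, 8, k=4)): [6, 8, 2, 5, 4, 0, 7, 3, 1]
After 3 (swap(6, 5)): [6, 8, 2, 5, 4, 7, 0, 3, 1]
After 4 (swap(8, 2)): [6, 8, 1, 5, 4, 7, 0, 3, 2]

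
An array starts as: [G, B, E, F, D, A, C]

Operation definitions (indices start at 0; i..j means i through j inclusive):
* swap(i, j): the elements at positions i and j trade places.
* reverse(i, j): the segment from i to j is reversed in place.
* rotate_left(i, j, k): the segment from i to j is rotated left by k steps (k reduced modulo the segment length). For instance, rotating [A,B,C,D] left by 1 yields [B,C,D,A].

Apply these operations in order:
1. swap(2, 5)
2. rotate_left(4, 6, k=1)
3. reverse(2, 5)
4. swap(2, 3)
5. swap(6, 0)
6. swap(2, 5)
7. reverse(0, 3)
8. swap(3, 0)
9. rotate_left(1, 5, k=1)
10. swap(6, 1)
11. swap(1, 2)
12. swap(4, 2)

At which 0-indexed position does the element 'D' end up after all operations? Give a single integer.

Answer: 0

Derivation:
After 1 (swap(2, 5)): [G, B, A, F, D, E, C]
After 2 (rotate_left(4, 6, k=1)): [G, B, A, F, E, C, D]
After 3 (reverse(2, 5)): [G, B, C, E, F, A, D]
After 4 (swap(2, 3)): [G, B, E, C, F, A, D]
After 5 (swap(6, 0)): [D, B, E, C, F, A, G]
After 6 (swap(2, 5)): [D, B, A, C, F, E, G]
After 7 (reverse(0, 3)): [C, A, B, D, F, E, G]
After 8 (swap(3, 0)): [D, A, B, C, F, E, G]
After 9 (rotate_left(1, 5, k=1)): [D, B, C, F, E, A, G]
After 10 (swap(6, 1)): [D, G, C, F, E, A, B]
After 11 (swap(1, 2)): [D, C, G, F, E, A, B]
After 12 (swap(4, 2)): [D, C, E, F, G, A, B]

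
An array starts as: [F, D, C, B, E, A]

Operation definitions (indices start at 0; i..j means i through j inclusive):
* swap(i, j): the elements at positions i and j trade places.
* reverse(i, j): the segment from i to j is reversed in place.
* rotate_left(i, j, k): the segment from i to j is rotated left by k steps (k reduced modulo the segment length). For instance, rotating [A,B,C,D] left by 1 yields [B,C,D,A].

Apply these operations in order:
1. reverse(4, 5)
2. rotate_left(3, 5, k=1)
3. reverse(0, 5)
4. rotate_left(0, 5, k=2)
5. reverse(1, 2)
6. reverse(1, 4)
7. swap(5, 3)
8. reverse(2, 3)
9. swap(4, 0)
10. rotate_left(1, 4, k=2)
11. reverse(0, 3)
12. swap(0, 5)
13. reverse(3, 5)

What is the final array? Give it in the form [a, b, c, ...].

After 1 (reverse(4, 5)): [F, D, C, B, A, E]
After 2 (rotate_left(3, 5, k=1)): [F, D, C, A, E, B]
After 3 (reverse(0, 5)): [B, E, A, C, D, F]
After 4 (rotate_left(0, 5, k=2)): [A, C, D, F, B, E]
After 5 (reverse(1, 2)): [A, D, C, F, B, E]
After 6 (reverse(1, 4)): [A, B, F, C, D, E]
After 7 (swap(5, 3)): [A, B, F, E, D, C]
After 8 (reverse(2, 3)): [A, B, E, F, D, C]
After 9 (swap(4, 0)): [D, B, E, F, A, C]
After 10 (rotate_left(1, 4, k=2)): [D, F, A, B, E, C]
After 11 (reverse(0, 3)): [B, A, F, D, E, C]
After 12 (swap(0, 5)): [C, A, F, D, E, B]
After 13 (reverse(3, 5)): [C, A, F, B, E, D]

Answer: [C, A, F, B, E, D]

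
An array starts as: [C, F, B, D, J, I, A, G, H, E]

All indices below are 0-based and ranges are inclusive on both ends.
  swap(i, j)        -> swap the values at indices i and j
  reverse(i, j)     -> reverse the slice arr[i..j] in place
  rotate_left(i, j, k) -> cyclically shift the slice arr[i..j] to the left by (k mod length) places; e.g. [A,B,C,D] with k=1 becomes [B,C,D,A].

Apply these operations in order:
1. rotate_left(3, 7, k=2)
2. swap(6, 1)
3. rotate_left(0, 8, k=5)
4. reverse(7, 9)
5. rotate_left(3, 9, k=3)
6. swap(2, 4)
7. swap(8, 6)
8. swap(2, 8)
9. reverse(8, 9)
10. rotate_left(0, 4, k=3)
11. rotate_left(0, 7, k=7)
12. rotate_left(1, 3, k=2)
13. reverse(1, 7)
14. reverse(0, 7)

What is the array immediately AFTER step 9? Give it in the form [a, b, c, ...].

Answer: [G, F, I, B, J, A, C, H, D, E]

Derivation:
After 1 (rotate_left(3, 7, k=2)): [C, F, B, I, A, G, D, J, H, E]
After 2 (swap(6, 1)): [C, D, B, I, A, G, F, J, H, E]
After 3 (rotate_left(0, 8, k=5)): [G, F, J, H, C, D, B, I, A, E]
After 4 (reverse(7, 9)): [G, F, J, H, C, D, B, E, A, I]
After 5 (rotate_left(3, 9, k=3)): [G, F, J, B, E, A, I, H, C, D]
After 6 (swap(2, 4)): [G, F, E, B, J, A, I, H, C, D]
After 7 (swap(8, 6)): [G, F, E, B, J, A, C, H, I, D]
After 8 (swap(2, 8)): [G, F, I, B, J, A, C, H, E, D]
After 9 (reverse(8, 9)): [G, F, I, B, J, A, C, H, D, E]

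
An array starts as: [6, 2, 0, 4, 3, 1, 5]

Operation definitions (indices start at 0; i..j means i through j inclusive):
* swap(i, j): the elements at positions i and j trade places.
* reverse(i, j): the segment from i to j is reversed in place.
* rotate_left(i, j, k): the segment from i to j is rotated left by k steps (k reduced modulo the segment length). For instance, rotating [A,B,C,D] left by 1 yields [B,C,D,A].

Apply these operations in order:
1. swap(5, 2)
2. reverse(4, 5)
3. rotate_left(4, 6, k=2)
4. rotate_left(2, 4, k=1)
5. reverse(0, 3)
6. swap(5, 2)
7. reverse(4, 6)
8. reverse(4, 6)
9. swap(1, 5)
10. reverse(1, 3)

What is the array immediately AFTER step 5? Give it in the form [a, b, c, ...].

Answer: [5, 4, 2, 6, 1, 0, 3]

Derivation:
After 1 (swap(5, 2)): [6, 2, 1, 4, 3, 0, 5]
After 2 (reverse(4, 5)): [6, 2, 1, 4, 0, 3, 5]
After 3 (rotate_left(4, 6, k=2)): [6, 2, 1, 4, 5, 0, 3]
After 4 (rotate_left(2, 4, k=1)): [6, 2, 4, 5, 1, 0, 3]
After 5 (reverse(0, 3)): [5, 4, 2, 6, 1, 0, 3]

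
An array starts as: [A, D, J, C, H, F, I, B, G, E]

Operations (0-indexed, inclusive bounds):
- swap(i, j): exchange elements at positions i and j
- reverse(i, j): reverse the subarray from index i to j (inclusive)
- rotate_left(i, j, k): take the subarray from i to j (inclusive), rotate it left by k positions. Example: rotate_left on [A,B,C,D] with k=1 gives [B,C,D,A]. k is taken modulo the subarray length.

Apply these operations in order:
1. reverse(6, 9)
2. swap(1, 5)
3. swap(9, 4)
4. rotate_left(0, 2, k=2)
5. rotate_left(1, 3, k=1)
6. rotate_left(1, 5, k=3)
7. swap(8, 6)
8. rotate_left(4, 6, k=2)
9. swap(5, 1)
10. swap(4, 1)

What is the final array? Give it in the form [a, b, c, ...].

Answer: [J, B, D, F, C, I, A, G, E, H]

Derivation:
After 1 (reverse(6, 9)): [A, D, J, C, H, F, E, G, B, I]
After 2 (swap(1, 5)): [A, F, J, C, H, D, E, G, B, I]
After 3 (swap(9, 4)): [A, F, J, C, I, D, E, G, B, H]
After 4 (rotate_left(0, 2, k=2)): [J, A, F, C, I, D, E, G, B, H]
After 5 (rotate_left(1, 3, k=1)): [J, F, C, A, I, D, E, G, B, H]
After 6 (rotate_left(1, 5, k=3)): [J, I, D, F, C, A, E, G, B, H]
After 7 (swap(8, 6)): [J, I, D, F, C, A, B, G, E, H]
After 8 (rotate_left(4, 6, k=2)): [J, I, D, F, B, C, A, G, E, H]
After 9 (swap(5, 1)): [J, C, D, F, B, I, A, G, E, H]
After 10 (swap(4, 1)): [J, B, D, F, C, I, A, G, E, H]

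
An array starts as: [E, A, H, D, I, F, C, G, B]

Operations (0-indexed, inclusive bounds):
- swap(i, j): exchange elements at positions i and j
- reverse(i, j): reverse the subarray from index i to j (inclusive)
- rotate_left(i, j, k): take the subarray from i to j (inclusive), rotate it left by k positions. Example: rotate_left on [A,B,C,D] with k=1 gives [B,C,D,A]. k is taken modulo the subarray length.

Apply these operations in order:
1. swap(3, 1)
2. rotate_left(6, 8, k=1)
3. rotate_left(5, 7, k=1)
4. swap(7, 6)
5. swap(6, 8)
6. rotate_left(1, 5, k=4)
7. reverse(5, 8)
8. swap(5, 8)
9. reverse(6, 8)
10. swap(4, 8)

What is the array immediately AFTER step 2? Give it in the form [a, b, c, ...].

Answer: [E, D, H, A, I, F, G, B, C]

Derivation:
After 1 (swap(3, 1)): [E, D, H, A, I, F, C, G, B]
After 2 (rotate_left(6, 8, k=1)): [E, D, H, A, I, F, G, B, C]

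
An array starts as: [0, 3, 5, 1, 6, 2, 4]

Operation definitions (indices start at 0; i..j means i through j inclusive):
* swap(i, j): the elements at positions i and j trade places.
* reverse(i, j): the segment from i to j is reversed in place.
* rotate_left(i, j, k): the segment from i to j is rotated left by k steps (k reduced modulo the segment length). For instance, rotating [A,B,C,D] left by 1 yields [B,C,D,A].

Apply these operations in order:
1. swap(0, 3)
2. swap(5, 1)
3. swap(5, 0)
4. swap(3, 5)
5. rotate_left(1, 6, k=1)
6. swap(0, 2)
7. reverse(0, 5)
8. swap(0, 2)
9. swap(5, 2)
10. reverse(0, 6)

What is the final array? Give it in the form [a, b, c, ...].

After 1 (swap(0, 3)): [1, 3, 5, 0, 6, 2, 4]
After 2 (swap(5, 1)): [1, 2, 5, 0, 6, 3, 4]
After 3 (swap(5, 0)): [3, 2, 5, 0, 6, 1, 4]
After 4 (swap(3, 5)): [3, 2, 5, 1, 6, 0, 4]
After 5 (rotate_left(1, 6, k=1)): [3, 5, 1, 6, 0, 4, 2]
After 6 (swap(0, 2)): [1, 5, 3, 6, 0, 4, 2]
After 7 (reverse(0, 5)): [4, 0, 6, 3, 5, 1, 2]
After 8 (swap(0, 2)): [6, 0, 4, 3, 5, 1, 2]
After 9 (swap(5, 2)): [6, 0, 1, 3, 5, 4, 2]
After 10 (reverse(0, 6)): [2, 4, 5, 3, 1, 0, 6]

Answer: [2, 4, 5, 3, 1, 0, 6]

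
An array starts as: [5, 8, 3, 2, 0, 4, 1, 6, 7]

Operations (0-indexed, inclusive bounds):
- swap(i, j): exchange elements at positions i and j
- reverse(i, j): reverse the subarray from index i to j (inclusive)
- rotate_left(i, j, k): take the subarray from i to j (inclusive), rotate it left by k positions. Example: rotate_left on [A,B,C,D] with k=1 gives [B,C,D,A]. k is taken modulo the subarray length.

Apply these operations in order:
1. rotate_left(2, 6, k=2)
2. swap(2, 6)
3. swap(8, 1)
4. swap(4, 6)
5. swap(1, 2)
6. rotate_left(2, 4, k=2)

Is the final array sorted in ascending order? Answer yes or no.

Answer: no

Derivation:
After 1 (rotate_left(2, 6, k=2)): [5, 8, 0, 4, 1, 3, 2, 6, 7]
After 2 (swap(2, 6)): [5, 8, 2, 4, 1, 3, 0, 6, 7]
After 3 (swap(8, 1)): [5, 7, 2, 4, 1, 3, 0, 6, 8]
After 4 (swap(4, 6)): [5, 7, 2, 4, 0, 3, 1, 6, 8]
After 5 (swap(1, 2)): [5, 2, 7, 4, 0, 3, 1, 6, 8]
After 6 (rotate_left(2, 4, k=2)): [5, 2, 0, 7, 4, 3, 1, 6, 8]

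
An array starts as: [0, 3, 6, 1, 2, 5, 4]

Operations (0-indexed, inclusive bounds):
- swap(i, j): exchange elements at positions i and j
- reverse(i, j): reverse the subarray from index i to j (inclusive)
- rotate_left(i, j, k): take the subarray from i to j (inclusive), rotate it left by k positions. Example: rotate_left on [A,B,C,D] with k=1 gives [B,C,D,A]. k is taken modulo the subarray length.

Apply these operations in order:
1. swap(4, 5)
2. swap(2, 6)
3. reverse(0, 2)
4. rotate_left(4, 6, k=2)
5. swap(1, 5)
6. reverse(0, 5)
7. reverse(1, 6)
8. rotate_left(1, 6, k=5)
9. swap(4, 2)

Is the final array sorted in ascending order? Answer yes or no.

After 1 (swap(4, 5)): [0, 3, 6, 1, 5, 2, 4]
After 2 (swap(2, 6)): [0, 3, 4, 1, 5, 2, 6]
After 3 (reverse(0, 2)): [4, 3, 0, 1, 5, 2, 6]
After 4 (rotate_left(4, 6, k=2)): [4, 3, 0, 1, 6, 5, 2]
After 5 (swap(1, 5)): [4, 5, 0, 1, 6, 3, 2]
After 6 (reverse(0, 5)): [3, 6, 1, 0, 5, 4, 2]
After 7 (reverse(1, 6)): [3, 2, 4, 5, 0, 1, 6]
After 8 (rotate_left(1, 6, k=5)): [3, 6, 2, 4, 5, 0, 1]
After 9 (swap(4, 2)): [3, 6, 5, 4, 2, 0, 1]

Answer: no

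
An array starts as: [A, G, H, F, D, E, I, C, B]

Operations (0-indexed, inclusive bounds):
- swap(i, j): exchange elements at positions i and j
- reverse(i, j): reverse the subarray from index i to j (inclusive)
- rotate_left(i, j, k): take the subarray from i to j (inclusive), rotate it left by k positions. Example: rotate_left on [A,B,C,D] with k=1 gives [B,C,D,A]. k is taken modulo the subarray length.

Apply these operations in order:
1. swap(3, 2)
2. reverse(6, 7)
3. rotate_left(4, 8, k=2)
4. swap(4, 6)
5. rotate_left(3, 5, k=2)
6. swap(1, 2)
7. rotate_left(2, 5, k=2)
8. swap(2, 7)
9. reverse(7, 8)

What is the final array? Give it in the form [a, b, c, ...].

After 1 (swap(3, 2)): [A, G, F, H, D, E, I, C, B]
After 2 (reverse(6, 7)): [A, G, F, H, D, E, C, I, B]
After 3 (rotate_left(4, 8, k=2)): [A, G, F, H, C, I, B, D, E]
After 4 (swap(4, 6)): [A, G, F, H, B, I, C, D, E]
After 5 (rotate_left(3, 5, k=2)): [A, G, F, I, H, B, C, D, E]
After 6 (swap(1, 2)): [A, F, G, I, H, B, C, D, E]
After 7 (rotate_left(2, 5, k=2)): [A, F, H, B, G, I, C, D, E]
After 8 (swap(2, 7)): [A, F, D, B, G, I, C, H, E]
After 9 (reverse(7, 8)): [A, F, D, B, G, I, C, E, H]

Answer: [A, F, D, B, G, I, C, E, H]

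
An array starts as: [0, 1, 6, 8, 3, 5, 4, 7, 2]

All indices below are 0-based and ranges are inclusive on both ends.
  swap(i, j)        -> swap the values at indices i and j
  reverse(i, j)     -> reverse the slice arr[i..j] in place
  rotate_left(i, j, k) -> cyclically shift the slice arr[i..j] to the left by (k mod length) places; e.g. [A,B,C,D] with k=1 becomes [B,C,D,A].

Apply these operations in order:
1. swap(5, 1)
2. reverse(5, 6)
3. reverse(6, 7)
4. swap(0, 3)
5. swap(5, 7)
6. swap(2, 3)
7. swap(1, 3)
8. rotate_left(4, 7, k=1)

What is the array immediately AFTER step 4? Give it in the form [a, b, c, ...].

After 1 (swap(5, 1)): [0, 5, 6, 8, 3, 1, 4, 7, 2]
After 2 (reverse(5, 6)): [0, 5, 6, 8, 3, 4, 1, 7, 2]
After 3 (reverse(6, 7)): [0, 5, 6, 8, 3, 4, 7, 1, 2]
After 4 (swap(0, 3)): [8, 5, 6, 0, 3, 4, 7, 1, 2]

Answer: [8, 5, 6, 0, 3, 4, 7, 1, 2]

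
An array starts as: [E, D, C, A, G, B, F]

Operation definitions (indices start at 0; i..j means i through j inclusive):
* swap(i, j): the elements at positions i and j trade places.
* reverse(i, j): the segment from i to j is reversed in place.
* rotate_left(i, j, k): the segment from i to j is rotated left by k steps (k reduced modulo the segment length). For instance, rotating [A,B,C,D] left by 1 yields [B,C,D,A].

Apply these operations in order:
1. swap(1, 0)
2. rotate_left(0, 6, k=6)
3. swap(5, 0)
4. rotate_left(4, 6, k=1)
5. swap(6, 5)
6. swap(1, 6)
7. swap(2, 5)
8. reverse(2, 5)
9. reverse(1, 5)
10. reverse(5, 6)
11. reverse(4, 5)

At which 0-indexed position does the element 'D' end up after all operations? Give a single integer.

After 1 (swap(1, 0)): [D, E, C, A, G, B, F]
After 2 (rotate_left(0, 6, k=6)): [F, D, E, C, A, G, B]
After 3 (swap(5, 0)): [G, D, E, C, A, F, B]
After 4 (rotate_left(4, 6, k=1)): [G, D, E, C, F, B, A]
After 5 (swap(6, 5)): [G, D, E, C, F, A, B]
After 6 (swap(1, 6)): [G, B, E, C, F, A, D]
After 7 (swap(2, 5)): [G, B, A, C, F, E, D]
After 8 (reverse(2, 5)): [G, B, E, F, C, A, D]
After 9 (reverse(1, 5)): [G, A, C, F, E, B, D]
After 10 (reverse(5, 6)): [G, A, C, F, E, D, B]
After 11 (reverse(4, 5)): [G, A, C, F, D, E, B]

Answer: 4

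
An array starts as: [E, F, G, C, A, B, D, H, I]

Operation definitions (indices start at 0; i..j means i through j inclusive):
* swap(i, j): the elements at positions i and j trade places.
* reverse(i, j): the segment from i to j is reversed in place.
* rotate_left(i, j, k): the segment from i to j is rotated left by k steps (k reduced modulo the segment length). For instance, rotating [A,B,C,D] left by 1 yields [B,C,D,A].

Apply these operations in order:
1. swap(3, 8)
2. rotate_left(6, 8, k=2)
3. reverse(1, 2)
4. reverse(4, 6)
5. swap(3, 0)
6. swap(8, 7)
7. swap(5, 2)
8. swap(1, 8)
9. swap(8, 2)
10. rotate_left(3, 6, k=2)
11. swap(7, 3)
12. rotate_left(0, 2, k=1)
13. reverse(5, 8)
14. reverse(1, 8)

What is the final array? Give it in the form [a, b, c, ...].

After 1 (swap(3, 8)): [E, F, G, I, A, B, D, H, C]
After 2 (rotate_left(6, 8, k=2)): [E, F, G, I, A, B, C, D, H]
After 3 (reverse(1, 2)): [E, G, F, I, A, B, C, D, H]
After 4 (reverse(4, 6)): [E, G, F, I, C, B, A, D, H]
After 5 (swap(3, 0)): [I, G, F, E, C, B, A, D, H]
After 6 (swap(8, 7)): [I, G, F, E, C, B, A, H, D]
After 7 (swap(5, 2)): [I, G, B, E, C, F, A, H, D]
After 8 (swap(1, 8)): [I, D, B, E, C, F, A, H, G]
After 9 (swap(8, 2)): [I, D, G, E, C, F, A, H, B]
After 10 (rotate_left(3, 6, k=2)): [I, D, G, F, A, E, C, H, B]
After 11 (swap(7, 3)): [I, D, G, H, A, E, C, F, B]
After 12 (rotate_left(0, 2, k=1)): [D, G, I, H, A, E, C, F, B]
After 13 (reverse(5, 8)): [D, G, I, H, A, B, F, C, E]
After 14 (reverse(1, 8)): [D, E, C, F, B, A, H, I, G]

Answer: [D, E, C, F, B, A, H, I, G]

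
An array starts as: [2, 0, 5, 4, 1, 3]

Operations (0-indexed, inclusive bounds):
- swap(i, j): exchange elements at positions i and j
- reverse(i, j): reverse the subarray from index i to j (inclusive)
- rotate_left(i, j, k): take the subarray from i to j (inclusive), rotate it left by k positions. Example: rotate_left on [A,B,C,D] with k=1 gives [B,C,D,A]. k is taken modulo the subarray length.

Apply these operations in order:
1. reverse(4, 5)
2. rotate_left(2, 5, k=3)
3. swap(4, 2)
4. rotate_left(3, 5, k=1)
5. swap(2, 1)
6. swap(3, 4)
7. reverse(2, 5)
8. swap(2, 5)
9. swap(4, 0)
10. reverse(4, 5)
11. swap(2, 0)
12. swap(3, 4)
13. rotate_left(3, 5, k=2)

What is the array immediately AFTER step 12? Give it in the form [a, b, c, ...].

Answer: [0, 4, 3, 5, 1, 2]

Derivation:
After 1 (reverse(4, 5)): [2, 0, 5, 4, 3, 1]
After 2 (rotate_left(2, 5, k=3)): [2, 0, 1, 5, 4, 3]
After 3 (swap(4, 2)): [2, 0, 4, 5, 1, 3]
After 4 (rotate_left(3, 5, k=1)): [2, 0, 4, 1, 3, 5]
After 5 (swap(2, 1)): [2, 4, 0, 1, 3, 5]
After 6 (swap(3, 4)): [2, 4, 0, 3, 1, 5]
After 7 (reverse(2, 5)): [2, 4, 5, 1, 3, 0]
After 8 (swap(2, 5)): [2, 4, 0, 1, 3, 5]
After 9 (swap(4, 0)): [3, 4, 0, 1, 2, 5]
After 10 (reverse(4, 5)): [3, 4, 0, 1, 5, 2]
After 11 (swap(2, 0)): [0, 4, 3, 1, 5, 2]
After 12 (swap(3, 4)): [0, 4, 3, 5, 1, 2]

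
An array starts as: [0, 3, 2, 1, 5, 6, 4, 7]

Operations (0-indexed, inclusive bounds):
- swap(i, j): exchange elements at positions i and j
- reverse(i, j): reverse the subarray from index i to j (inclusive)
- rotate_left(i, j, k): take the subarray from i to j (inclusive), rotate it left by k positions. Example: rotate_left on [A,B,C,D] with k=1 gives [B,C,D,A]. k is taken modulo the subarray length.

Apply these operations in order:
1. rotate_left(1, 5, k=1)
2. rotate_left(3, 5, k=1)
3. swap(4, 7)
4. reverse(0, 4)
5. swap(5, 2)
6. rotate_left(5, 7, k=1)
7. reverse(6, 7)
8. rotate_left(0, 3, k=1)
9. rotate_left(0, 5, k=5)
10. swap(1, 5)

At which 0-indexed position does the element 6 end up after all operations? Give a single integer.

Answer: 5

Derivation:
After 1 (rotate_left(1, 5, k=1)): [0, 2, 1, 5, 6, 3, 4, 7]
After 2 (rotate_left(3, 5, k=1)): [0, 2, 1, 6, 3, 5, 4, 7]
After 3 (swap(4, 7)): [0, 2, 1, 6, 7, 5, 4, 3]
After 4 (reverse(0, 4)): [7, 6, 1, 2, 0, 5, 4, 3]
After 5 (swap(5, 2)): [7, 6, 5, 2, 0, 1, 4, 3]
After 6 (rotate_left(5, 7, k=1)): [7, 6, 5, 2, 0, 4, 3, 1]
After 7 (reverse(6, 7)): [7, 6, 5, 2, 0, 4, 1, 3]
After 8 (rotate_left(0, 3, k=1)): [6, 5, 2, 7, 0, 4, 1, 3]
After 9 (rotate_left(0, 5, k=5)): [4, 6, 5, 2, 7, 0, 1, 3]
After 10 (swap(1, 5)): [4, 0, 5, 2, 7, 6, 1, 3]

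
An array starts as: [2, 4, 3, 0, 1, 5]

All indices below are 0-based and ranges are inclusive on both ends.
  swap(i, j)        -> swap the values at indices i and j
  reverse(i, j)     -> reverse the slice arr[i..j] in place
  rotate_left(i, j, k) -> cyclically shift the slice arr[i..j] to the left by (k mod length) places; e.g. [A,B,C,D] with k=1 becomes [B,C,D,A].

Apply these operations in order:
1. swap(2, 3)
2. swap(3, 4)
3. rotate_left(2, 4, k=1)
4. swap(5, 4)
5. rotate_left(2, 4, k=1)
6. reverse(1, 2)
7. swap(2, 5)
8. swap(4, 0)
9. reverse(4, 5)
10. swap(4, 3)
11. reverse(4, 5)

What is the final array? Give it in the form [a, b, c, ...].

After 1 (swap(2, 3)): [2, 4, 0, 3, 1, 5]
After 2 (swap(3, 4)): [2, 4, 0, 1, 3, 5]
After 3 (rotate_left(2, 4, k=1)): [2, 4, 1, 3, 0, 5]
After 4 (swap(5, 4)): [2, 4, 1, 3, 5, 0]
After 5 (rotate_left(2, 4, k=1)): [2, 4, 3, 5, 1, 0]
After 6 (reverse(1, 2)): [2, 3, 4, 5, 1, 0]
After 7 (swap(2, 5)): [2, 3, 0, 5, 1, 4]
After 8 (swap(4, 0)): [1, 3, 0, 5, 2, 4]
After 9 (reverse(4, 5)): [1, 3, 0, 5, 4, 2]
After 10 (swap(4, 3)): [1, 3, 0, 4, 5, 2]
After 11 (reverse(4, 5)): [1, 3, 0, 4, 2, 5]

Answer: [1, 3, 0, 4, 2, 5]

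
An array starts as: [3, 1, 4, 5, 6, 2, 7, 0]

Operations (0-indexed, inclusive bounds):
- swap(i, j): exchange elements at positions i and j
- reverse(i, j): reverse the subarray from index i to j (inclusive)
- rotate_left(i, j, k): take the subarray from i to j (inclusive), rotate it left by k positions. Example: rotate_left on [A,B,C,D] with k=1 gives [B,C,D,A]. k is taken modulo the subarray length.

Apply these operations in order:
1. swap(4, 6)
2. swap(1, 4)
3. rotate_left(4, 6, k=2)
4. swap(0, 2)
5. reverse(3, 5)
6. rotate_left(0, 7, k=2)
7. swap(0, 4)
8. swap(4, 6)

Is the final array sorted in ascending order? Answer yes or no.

Answer: no

Derivation:
After 1 (swap(4, 6)): [3, 1, 4, 5, 7, 2, 6, 0]
After 2 (swap(1, 4)): [3, 7, 4, 5, 1, 2, 6, 0]
After 3 (rotate_left(4, 6, k=2)): [3, 7, 4, 5, 6, 1, 2, 0]
After 4 (swap(0, 2)): [4, 7, 3, 5, 6, 1, 2, 0]
After 5 (reverse(3, 5)): [4, 7, 3, 1, 6, 5, 2, 0]
After 6 (rotate_left(0, 7, k=2)): [3, 1, 6, 5, 2, 0, 4, 7]
After 7 (swap(0, 4)): [2, 1, 6, 5, 3, 0, 4, 7]
After 8 (swap(4, 6)): [2, 1, 6, 5, 4, 0, 3, 7]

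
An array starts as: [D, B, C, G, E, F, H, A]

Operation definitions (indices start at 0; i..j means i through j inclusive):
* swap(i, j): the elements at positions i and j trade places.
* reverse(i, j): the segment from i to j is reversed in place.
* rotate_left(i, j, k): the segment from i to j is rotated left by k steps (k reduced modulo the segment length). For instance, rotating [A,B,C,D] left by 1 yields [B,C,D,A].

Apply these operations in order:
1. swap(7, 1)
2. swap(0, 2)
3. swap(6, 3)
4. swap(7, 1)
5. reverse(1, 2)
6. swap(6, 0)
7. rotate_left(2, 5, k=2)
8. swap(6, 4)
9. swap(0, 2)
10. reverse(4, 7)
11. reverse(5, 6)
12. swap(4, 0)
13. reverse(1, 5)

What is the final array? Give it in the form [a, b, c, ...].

After 1 (swap(7, 1)): [D, A, C, G, E, F, H, B]
After 2 (swap(0, 2)): [C, A, D, G, E, F, H, B]
After 3 (swap(6, 3)): [C, A, D, H, E, F, G, B]
After 4 (swap(7, 1)): [C, B, D, H, E, F, G, A]
After 5 (reverse(1, 2)): [C, D, B, H, E, F, G, A]
After 6 (swap(6, 0)): [G, D, B, H, E, F, C, A]
After 7 (rotate_left(2, 5, k=2)): [G, D, E, F, B, H, C, A]
After 8 (swap(6, 4)): [G, D, E, F, C, H, B, A]
After 9 (swap(0, 2)): [E, D, G, F, C, H, B, A]
After 10 (reverse(4, 7)): [E, D, G, F, A, B, H, C]
After 11 (reverse(5, 6)): [E, D, G, F, A, H, B, C]
After 12 (swap(4, 0)): [A, D, G, F, E, H, B, C]
After 13 (reverse(1, 5)): [A, H, E, F, G, D, B, C]

Answer: [A, H, E, F, G, D, B, C]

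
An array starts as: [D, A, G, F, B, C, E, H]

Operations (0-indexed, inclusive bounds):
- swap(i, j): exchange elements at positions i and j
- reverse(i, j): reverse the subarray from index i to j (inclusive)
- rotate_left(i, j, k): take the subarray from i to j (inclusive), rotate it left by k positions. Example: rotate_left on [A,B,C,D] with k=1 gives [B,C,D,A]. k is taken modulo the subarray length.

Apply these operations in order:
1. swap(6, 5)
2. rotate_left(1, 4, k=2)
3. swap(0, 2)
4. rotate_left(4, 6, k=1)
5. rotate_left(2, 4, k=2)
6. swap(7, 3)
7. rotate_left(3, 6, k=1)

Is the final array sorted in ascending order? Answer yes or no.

Answer: no

Derivation:
After 1 (swap(6, 5)): [D, A, G, F, B, E, C, H]
After 2 (rotate_left(1, 4, k=2)): [D, F, B, A, G, E, C, H]
After 3 (swap(0, 2)): [B, F, D, A, G, E, C, H]
After 4 (rotate_left(4, 6, k=1)): [B, F, D, A, E, C, G, H]
After 5 (rotate_left(2, 4, k=2)): [B, F, E, D, A, C, G, H]
After 6 (swap(7, 3)): [B, F, E, H, A, C, G, D]
After 7 (rotate_left(3, 6, k=1)): [B, F, E, A, C, G, H, D]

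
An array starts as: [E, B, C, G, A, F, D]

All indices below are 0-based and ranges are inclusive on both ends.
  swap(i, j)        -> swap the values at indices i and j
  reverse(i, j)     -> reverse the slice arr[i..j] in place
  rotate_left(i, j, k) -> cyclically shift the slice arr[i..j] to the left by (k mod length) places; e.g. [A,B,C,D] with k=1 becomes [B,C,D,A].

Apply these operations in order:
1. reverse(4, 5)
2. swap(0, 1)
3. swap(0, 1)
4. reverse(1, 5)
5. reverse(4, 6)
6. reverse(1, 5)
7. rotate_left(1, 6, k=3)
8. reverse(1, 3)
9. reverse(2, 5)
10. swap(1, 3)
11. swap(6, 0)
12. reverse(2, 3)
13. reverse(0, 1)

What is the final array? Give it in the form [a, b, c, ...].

After 1 (reverse(4, 5)): [E, B, C, G, F, A, D]
After 2 (swap(0, 1)): [B, E, C, G, F, A, D]
After 3 (swap(0, 1)): [E, B, C, G, F, A, D]
After 4 (reverse(1, 5)): [E, A, F, G, C, B, D]
After 5 (reverse(4, 6)): [E, A, F, G, D, B, C]
After 6 (reverse(1, 5)): [E, B, D, G, F, A, C]
After 7 (rotate_left(1, 6, k=3)): [E, F, A, C, B, D, G]
After 8 (reverse(1, 3)): [E, C, A, F, B, D, G]
After 9 (reverse(2, 5)): [E, C, D, B, F, A, G]
After 10 (swap(1, 3)): [E, B, D, C, F, A, G]
After 11 (swap(6, 0)): [G, B, D, C, F, A, E]
After 12 (reverse(2, 3)): [G, B, C, D, F, A, E]
After 13 (reverse(0, 1)): [B, G, C, D, F, A, E]

Answer: [B, G, C, D, F, A, E]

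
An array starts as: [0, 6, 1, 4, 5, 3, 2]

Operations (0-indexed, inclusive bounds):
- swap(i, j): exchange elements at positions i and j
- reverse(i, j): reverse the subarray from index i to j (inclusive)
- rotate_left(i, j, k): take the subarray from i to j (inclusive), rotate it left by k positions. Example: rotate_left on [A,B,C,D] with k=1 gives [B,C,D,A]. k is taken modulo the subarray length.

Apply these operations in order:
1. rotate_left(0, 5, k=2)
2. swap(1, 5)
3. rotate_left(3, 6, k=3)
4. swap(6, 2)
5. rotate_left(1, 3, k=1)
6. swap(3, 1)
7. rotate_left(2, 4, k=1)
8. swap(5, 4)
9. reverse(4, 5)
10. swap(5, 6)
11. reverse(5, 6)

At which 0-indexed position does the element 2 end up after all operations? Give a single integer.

After 1 (rotate_left(0, 5, k=2)): [1, 4, 5, 3, 0, 6, 2]
After 2 (swap(1, 5)): [1, 6, 5, 3, 0, 4, 2]
After 3 (rotate_left(3, 6, k=3)): [1, 6, 5, 2, 3, 0, 4]
After 4 (swap(6, 2)): [1, 6, 4, 2, 3, 0, 5]
After 5 (rotate_left(1, 3, k=1)): [1, 4, 2, 6, 3, 0, 5]
After 6 (swap(3, 1)): [1, 6, 2, 4, 3, 0, 5]
After 7 (rotate_left(2, 4, k=1)): [1, 6, 4, 3, 2, 0, 5]
After 8 (swap(5, 4)): [1, 6, 4, 3, 0, 2, 5]
After 9 (reverse(4, 5)): [1, 6, 4, 3, 2, 0, 5]
After 10 (swap(5, 6)): [1, 6, 4, 3, 2, 5, 0]
After 11 (reverse(5, 6)): [1, 6, 4, 3, 2, 0, 5]

Answer: 4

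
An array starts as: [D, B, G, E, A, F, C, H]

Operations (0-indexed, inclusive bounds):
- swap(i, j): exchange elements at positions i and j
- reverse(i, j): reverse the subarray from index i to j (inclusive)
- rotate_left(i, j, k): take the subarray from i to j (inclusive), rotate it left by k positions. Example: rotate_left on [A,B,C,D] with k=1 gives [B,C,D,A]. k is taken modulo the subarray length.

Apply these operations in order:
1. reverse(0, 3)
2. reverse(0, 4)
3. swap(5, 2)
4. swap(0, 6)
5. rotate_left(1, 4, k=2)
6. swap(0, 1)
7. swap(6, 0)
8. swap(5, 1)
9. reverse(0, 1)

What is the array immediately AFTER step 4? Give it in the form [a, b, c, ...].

Answer: [C, D, F, G, E, B, A, H]

Derivation:
After 1 (reverse(0, 3)): [E, G, B, D, A, F, C, H]
After 2 (reverse(0, 4)): [A, D, B, G, E, F, C, H]
After 3 (swap(5, 2)): [A, D, F, G, E, B, C, H]
After 4 (swap(0, 6)): [C, D, F, G, E, B, A, H]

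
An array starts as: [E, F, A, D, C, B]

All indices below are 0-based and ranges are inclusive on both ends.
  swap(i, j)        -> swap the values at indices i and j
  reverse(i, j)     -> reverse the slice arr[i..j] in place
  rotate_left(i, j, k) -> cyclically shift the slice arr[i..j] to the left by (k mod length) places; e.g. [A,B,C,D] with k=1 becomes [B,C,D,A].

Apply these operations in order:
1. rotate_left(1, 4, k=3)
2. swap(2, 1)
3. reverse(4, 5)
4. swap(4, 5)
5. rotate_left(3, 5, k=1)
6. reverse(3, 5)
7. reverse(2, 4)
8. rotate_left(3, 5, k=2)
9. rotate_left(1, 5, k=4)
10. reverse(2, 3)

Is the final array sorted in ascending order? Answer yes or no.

Answer: no

Derivation:
After 1 (rotate_left(1, 4, k=3)): [E, C, F, A, D, B]
After 2 (swap(2, 1)): [E, F, C, A, D, B]
After 3 (reverse(4, 5)): [E, F, C, A, B, D]
After 4 (swap(4, 5)): [E, F, C, A, D, B]
After 5 (rotate_left(3, 5, k=1)): [E, F, C, D, B, A]
After 6 (reverse(3, 5)): [E, F, C, A, B, D]
After 7 (reverse(2, 4)): [E, F, B, A, C, D]
After 8 (rotate_left(3, 5, k=2)): [E, F, B, D, A, C]
After 9 (rotate_left(1, 5, k=4)): [E, C, F, B, D, A]
After 10 (reverse(2, 3)): [E, C, B, F, D, A]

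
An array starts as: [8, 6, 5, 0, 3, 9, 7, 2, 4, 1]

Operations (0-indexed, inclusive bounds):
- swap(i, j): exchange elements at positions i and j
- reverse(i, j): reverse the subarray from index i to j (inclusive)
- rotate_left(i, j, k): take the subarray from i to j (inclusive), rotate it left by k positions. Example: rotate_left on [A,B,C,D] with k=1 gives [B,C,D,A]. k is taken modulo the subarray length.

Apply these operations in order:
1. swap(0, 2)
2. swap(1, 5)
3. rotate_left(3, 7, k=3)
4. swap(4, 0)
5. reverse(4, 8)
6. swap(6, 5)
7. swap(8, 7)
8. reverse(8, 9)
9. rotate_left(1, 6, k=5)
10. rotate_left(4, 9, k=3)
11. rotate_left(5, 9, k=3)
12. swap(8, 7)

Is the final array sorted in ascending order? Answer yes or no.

After 1 (swap(0, 2)): [5, 6, 8, 0, 3, 9, 7, 2, 4, 1]
After 2 (swap(1, 5)): [5, 9, 8, 0, 3, 6, 7, 2, 4, 1]
After 3 (rotate_left(3, 7, k=3)): [5, 9, 8, 7, 2, 0, 3, 6, 4, 1]
After 4 (swap(4, 0)): [2, 9, 8, 7, 5, 0, 3, 6, 4, 1]
After 5 (reverse(4, 8)): [2, 9, 8, 7, 4, 6, 3, 0, 5, 1]
After 6 (swap(6, 5)): [2, 9, 8, 7, 4, 3, 6, 0, 5, 1]
After 7 (swap(8, 7)): [2, 9, 8, 7, 4, 3, 6, 5, 0, 1]
After 8 (reverse(8, 9)): [2, 9, 8, 7, 4, 3, 6, 5, 1, 0]
After 9 (rotate_left(1, 6, k=5)): [2, 6, 9, 8, 7, 4, 3, 5, 1, 0]
After 10 (rotate_left(4, 9, k=3)): [2, 6, 9, 8, 5, 1, 0, 7, 4, 3]
After 11 (rotate_left(5, 9, k=3)): [2, 6, 9, 8, 5, 4, 3, 1, 0, 7]
After 12 (swap(8, 7)): [2, 6, 9, 8, 5, 4, 3, 0, 1, 7]

Answer: no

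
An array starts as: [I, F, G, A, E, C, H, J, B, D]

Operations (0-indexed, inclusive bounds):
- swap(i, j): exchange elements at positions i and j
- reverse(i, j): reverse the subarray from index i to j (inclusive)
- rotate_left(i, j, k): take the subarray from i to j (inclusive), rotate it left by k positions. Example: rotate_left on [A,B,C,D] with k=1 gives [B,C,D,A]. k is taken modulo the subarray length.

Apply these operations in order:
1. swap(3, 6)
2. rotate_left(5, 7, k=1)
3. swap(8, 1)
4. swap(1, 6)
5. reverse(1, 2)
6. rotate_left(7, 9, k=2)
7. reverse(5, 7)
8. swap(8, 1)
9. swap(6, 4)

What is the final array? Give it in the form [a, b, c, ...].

After 1 (swap(3, 6)): [I, F, G, H, E, C, A, J, B, D]
After 2 (rotate_left(5, 7, k=1)): [I, F, G, H, E, A, J, C, B, D]
After 3 (swap(8, 1)): [I, B, G, H, E, A, J, C, F, D]
After 4 (swap(1, 6)): [I, J, G, H, E, A, B, C, F, D]
After 5 (reverse(1, 2)): [I, G, J, H, E, A, B, C, F, D]
After 6 (rotate_left(7, 9, k=2)): [I, G, J, H, E, A, B, D, C, F]
After 7 (reverse(5, 7)): [I, G, J, H, E, D, B, A, C, F]
After 8 (swap(8, 1)): [I, C, J, H, E, D, B, A, G, F]
After 9 (swap(6, 4)): [I, C, J, H, B, D, E, A, G, F]

Answer: [I, C, J, H, B, D, E, A, G, F]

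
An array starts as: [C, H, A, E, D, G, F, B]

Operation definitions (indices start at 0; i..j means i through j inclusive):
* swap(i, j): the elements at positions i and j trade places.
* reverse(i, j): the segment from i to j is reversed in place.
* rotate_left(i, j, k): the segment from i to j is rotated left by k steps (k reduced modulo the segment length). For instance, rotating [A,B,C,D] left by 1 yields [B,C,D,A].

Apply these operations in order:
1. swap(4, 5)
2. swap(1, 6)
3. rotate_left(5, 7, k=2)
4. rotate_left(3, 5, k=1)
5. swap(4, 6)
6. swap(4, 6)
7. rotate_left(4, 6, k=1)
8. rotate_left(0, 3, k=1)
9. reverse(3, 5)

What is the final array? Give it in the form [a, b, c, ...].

Answer: [F, A, G, D, E, C, B, H]

Derivation:
After 1 (swap(4, 5)): [C, H, A, E, G, D, F, B]
After 2 (swap(1, 6)): [C, F, A, E, G, D, H, B]
After 3 (rotate_left(5, 7, k=2)): [C, F, A, E, G, B, D, H]
After 4 (rotate_left(3, 5, k=1)): [C, F, A, G, B, E, D, H]
After 5 (swap(4, 6)): [C, F, A, G, D, E, B, H]
After 6 (swap(4, 6)): [C, F, A, G, B, E, D, H]
After 7 (rotate_left(4, 6, k=1)): [C, F, A, G, E, D, B, H]
After 8 (rotate_left(0, 3, k=1)): [F, A, G, C, E, D, B, H]
After 9 (reverse(3, 5)): [F, A, G, D, E, C, B, H]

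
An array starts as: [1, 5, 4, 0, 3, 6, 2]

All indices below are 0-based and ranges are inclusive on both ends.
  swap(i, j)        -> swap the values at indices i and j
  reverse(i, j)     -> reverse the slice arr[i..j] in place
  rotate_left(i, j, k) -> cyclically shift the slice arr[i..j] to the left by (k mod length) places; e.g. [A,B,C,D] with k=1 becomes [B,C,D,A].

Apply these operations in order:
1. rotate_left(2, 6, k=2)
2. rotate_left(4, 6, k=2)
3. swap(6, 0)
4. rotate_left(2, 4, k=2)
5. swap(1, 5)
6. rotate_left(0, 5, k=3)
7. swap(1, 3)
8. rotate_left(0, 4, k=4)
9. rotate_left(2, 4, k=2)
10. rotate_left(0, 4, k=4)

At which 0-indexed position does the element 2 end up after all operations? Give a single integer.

After 1 (rotate_left(2, 6, k=2)): [1, 5, 3, 6, 2, 4, 0]
After 2 (rotate_left(4, 6, k=2)): [1, 5, 3, 6, 0, 2, 4]
After 3 (swap(6, 0)): [4, 5, 3, 6, 0, 2, 1]
After 4 (rotate_left(2, 4, k=2)): [4, 5, 0, 3, 6, 2, 1]
After 5 (swap(1, 5)): [4, 2, 0, 3, 6, 5, 1]
After 6 (rotate_left(0, 5, k=3)): [3, 6, 5, 4, 2, 0, 1]
After 7 (swap(1, 3)): [3, 4, 5, 6, 2, 0, 1]
After 8 (rotate_left(0, 4, k=4)): [2, 3, 4, 5, 6, 0, 1]
After 9 (rotate_left(2, 4, k=2)): [2, 3, 6, 4, 5, 0, 1]
After 10 (rotate_left(0, 4, k=4)): [5, 2, 3, 6, 4, 0, 1]

Answer: 1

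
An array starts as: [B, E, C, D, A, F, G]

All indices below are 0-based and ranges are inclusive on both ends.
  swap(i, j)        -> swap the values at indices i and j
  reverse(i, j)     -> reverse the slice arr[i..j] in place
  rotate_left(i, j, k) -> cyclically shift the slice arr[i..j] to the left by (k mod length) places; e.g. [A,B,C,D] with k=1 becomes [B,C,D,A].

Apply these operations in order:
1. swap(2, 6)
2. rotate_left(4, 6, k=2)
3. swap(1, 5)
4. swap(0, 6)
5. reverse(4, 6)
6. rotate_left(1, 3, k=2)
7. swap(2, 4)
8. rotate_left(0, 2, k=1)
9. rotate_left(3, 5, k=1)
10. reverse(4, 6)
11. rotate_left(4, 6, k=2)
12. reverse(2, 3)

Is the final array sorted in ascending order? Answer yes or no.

Answer: no

Derivation:
After 1 (swap(2, 6)): [B, E, G, D, A, F, C]
After 2 (rotate_left(4, 6, k=2)): [B, E, G, D, C, A, F]
After 3 (swap(1, 5)): [B, A, G, D, C, E, F]
After 4 (swap(0, 6)): [F, A, G, D, C, E, B]
After 5 (reverse(4, 6)): [F, A, G, D, B, E, C]
After 6 (rotate_left(1, 3, k=2)): [F, D, A, G, B, E, C]
After 7 (swap(2, 4)): [F, D, B, G, A, E, C]
After 8 (rotate_left(0, 2, k=1)): [D, B, F, G, A, E, C]
After 9 (rotate_left(3, 5, k=1)): [D, B, F, A, E, G, C]
After 10 (reverse(4, 6)): [D, B, F, A, C, G, E]
After 11 (rotate_left(4, 6, k=2)): [D, B, F, A, E, C, G]
After 12 (reverse(2, 3)): [D, B, A, F, E, C, G]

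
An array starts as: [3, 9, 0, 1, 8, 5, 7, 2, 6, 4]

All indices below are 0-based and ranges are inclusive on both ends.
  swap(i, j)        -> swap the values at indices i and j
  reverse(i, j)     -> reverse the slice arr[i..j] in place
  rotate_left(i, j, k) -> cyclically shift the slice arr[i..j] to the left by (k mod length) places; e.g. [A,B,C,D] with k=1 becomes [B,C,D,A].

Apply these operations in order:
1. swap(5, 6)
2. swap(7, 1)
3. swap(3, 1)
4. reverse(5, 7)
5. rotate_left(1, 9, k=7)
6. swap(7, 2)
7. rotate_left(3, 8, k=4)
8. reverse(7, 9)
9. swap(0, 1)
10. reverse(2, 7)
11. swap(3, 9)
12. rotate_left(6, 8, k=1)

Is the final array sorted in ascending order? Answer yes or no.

After 1 (swap(5, 6)): [3, 9, 0, 1, 8, 7, 5, 2, 6, 4]
After 2 (swap(7, 1)): [3, 2, 0, 1, 8, 7, 5, 9, 6, 4]
After 3 (swap(3, 1)): [3, 1, 0, 2, 8, 7, 5, 9, 6, 4]
After 4 (reverse(5, 7)): [3, 1, 0, 2, 8, 9, 5, 7, 6, 4]
After 5 (rotate_left(1, 9, k=7)): [3, 6, 4, 1, 0, 2, 8, 9, 5, 7]
After 6 (swap(7, 2)): [3, 6, 9, 1, 0, 2, 8, 4, 5, 7]
After 7 (rotate_left(3, 8, k=4)): [3, 6, 9, 4, 5, 1, 0, 2, 8, 7]
After 8 (reverse(7, 9)): [3, 6, 9, 4, 5, 1, 0, 7, 8, 2]
After 9 (swap(0, 1)): [6, 3, 9, 4, 5, 1, 0, 7, 8, 2]
After 10 (reverse(2, 7)): [6, 3, 7, 0, 1, 5, 4, 9, 8, 2]
After 11 (swap(3, 9)): [6, 3, 7, 2, 1, 5, 4, 9, 8, 0]
After 12 (rotate_left(6, 8, k=1)): [6, 3, 7, 2, 1, 5, 9, 8, 4, 0]

Answer: no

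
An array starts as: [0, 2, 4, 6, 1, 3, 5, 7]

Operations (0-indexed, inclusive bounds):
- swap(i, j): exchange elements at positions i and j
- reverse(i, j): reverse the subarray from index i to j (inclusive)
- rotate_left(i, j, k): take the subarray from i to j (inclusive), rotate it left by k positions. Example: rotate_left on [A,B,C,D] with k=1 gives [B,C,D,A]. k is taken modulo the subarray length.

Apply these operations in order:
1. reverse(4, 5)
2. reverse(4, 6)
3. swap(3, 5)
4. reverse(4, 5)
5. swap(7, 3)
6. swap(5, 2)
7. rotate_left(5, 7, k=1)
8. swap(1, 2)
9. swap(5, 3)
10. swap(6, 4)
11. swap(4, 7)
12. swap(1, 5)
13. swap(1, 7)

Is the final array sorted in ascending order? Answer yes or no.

After 1 (reverse(4, 5)): [0, 2, 4, 6, 3, 1, 5, 7]
After 2 (reverse(4, 6)): [0, 2, 4, 6, 5, 1, 3, 7]
After 3 (swap(3, 5)): [0, 2, 4, 1, 5, 6, 3, 7]
After 4 (reverse(4, 5)): [0, 2, 4, 1, 6, 5, 3, 7]
After 5 (swap(7, 3)): [0, 2, 4, 7, 6, 5, 3, 1]
After 6 (swap(5, 2)): [0, 2, 5, 7, 6, 4, 3, 1]
After 7 (rotate_left(5, 7, k=1)): [0, 2, 5, 7, 6, 3, 1, 4]
After 8 (swap(1, 2)): [0, 5, 2, 7, 6, 3, 1, 4]
After 9 (swap(5, 3)): [0, 5, 2, 3, 6, 7, 1, 4]
After 10 (swap(6, 4)): [0, 5, 2, 3, 1, 7, 6, 4]
After 11 (swap(4, 7)): [0, 5, 2, 3, 4, 7, 6, 1]
After 12 (swap(1, 5)): [0, 7, 2, 3, 4, 5, 6, 1]
After 13 (swap(1, 7)): [0, 1, 2, 3, 4, 5, 6, 7]

Answer: yes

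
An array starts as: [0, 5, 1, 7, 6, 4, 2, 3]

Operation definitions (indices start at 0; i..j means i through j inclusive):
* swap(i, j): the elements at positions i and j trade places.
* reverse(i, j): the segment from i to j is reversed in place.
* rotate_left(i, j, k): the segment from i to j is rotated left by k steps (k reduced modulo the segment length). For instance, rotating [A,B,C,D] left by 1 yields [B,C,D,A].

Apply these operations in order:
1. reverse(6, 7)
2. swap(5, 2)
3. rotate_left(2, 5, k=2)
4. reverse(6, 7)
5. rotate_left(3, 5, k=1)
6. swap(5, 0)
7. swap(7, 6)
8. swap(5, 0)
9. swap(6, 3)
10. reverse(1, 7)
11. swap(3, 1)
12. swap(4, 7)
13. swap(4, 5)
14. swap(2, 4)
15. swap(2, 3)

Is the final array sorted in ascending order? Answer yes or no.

After 1 (reverse(6, 7)): [0, 5, 1, 7, 6, 4, 3, 2]
After 2 (swap(5, 2)): [0, 5, 4, 7, 6, 1, 3, 2]
After 3 (rotate_left(2, 5, k=2)): [0, 5, 6, 1, 4, 7, 3, 2]
After 4 (reverse(6, 7)): [0, 5, 6, 1, 4, 7, 2, 3]
After 5 (rotate_left(3, 5, k=1)): [0, 5, 6, 4, 7, 1, 2, 3]
After 6 (swap(5, 0)): [1, 5, 6, 4, 7, 0, 2, 3]
After 7 (swap(7, 6)): [1, 5, 6, 4, 7, 0, 3, 2]
After 8 (swap(5, 0)): [0, 5, 6, 4, 7, 1, 3, 2]
After 9 (swap(6, 3)): [0, 5, 6, 3, 7, 1, 4, 2]
After 10 (reverse(1, 7)): [0, 2, 4, 1, 7, 3, 6, 5]
After 11 (swap(3, 1)): [0, 1, 4, 2, 7, 3, 6, 5]
After 12 (swap(4, 7)): [0, 1, 4, 2, 5, 3, 6, 7]
After 13 (swap(4, 5)): [0, 1, 4, 2, 3, 5, 6, 7]
After 14 (swap(2, 4)): [0, 1, 3, 2, 4, 5, 6, 7]
After 15 (swap(2, 3)): [0, 1, 2, 3, 4, 5, 6, 7]

Answer: yes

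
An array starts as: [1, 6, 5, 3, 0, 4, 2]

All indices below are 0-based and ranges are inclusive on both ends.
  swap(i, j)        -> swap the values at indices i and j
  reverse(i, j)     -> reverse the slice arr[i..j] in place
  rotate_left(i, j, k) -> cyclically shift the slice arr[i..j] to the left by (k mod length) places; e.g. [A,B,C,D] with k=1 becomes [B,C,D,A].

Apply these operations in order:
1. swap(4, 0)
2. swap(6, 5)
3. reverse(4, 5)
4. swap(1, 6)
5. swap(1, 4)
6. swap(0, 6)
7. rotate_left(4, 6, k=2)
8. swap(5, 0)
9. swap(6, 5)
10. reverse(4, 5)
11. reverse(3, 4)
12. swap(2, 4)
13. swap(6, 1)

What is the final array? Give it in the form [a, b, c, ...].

After 1 (swap(4, 0)): [0, 6, 5, 3, 1, 4, 2]
After 2 (swap(6, 5)): [0, 6, 5, 3, 1, 2, 4]
After 3 (reverse(4, 5)): [0, 6, 5, 3, 2, 1, 4]
After 4 (swap(1, 6)): [0, 4, 5, 3, 2, 1, 6]
After 5 (swap(1, 4)): [0, 2, 5, 3, 4, 1, 6]
After 6 (swap(0, 6)): [6, 2, 5, 3, 4, 1, 0]
After 7 (rotate_left(4, 6, k=2)): [6, 2, 5, 3, 0, 4, 1]
After 8 (swap(5, 0)): [4, 2, 5, 3, 0, 6, 1]
After 9 (swap(6, 5)): [4, 2, 5, 3, 0, 1, 6]
After 10 (reverse(4, 5)): [4, 2, 5, 3, 1, 0, 6]
After 11 (reverse(3, 4)): [4, 2, 5, 1, 3, 0, 6]
After 12 (swap(2, 4)): [4, 2, 3, 1, 5, 0, 6]
After 13 (swap(6, 1)): [4, 6, 3, 1, 5, 0, 2]

Answer: [4, 6, 3, 1, 5, 0, 2]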